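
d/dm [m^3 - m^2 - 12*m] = 3*m^2 - 2*m - 12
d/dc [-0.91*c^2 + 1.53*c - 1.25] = 1.53 - 1.82*c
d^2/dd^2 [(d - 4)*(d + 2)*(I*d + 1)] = 6*I*d + 2 - 4*I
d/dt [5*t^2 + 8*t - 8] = 10*t + 8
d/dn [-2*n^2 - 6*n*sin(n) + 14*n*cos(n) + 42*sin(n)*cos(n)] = -14*n*sin(n) - 6*n*cos(n) - 4*n - 6*sin(n) + 14*cos(n) + 42*cos(2*n)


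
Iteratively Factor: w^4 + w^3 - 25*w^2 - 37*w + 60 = (w + 4)*(w^3 - 3*w^2 - 13*w + 15) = (w - 1)*(w + 4)*(w^2 - 2*w - 15) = (w - 1)*(w + 3)*(w + 4)*(w - 5)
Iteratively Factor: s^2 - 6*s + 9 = (s - 3)*(s - 3)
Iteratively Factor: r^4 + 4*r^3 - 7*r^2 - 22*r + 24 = (r + 4)*(r^3 - 7*r + 6) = (r - 1)*(r + 4)*(r^2 + r - 6) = (r - 2)*(r - 1)*(r + 4)*(r + 3)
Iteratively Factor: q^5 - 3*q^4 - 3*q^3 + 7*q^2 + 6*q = (q - 2)*(q^4 - q^3 - 5*q^2 - 3*q) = (q - 2)*(q + 1)*(q^3 - 2*q^2 - 3*q) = (q - 3)*(q - 2)*(q + 1)*(q^2 + q) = q*(q - 3)*(q - 2)*(q + 1)*(q + 1)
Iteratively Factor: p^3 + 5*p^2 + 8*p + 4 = (p + 1)*(p^2 + 4*p + 4) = (p + 1)*(p + 2)*(p + 2)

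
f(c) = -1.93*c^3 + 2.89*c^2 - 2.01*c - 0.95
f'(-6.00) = -245.13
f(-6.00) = 532.03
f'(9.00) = -418.98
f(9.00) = -1191.92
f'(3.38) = -48.62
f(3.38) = -49.25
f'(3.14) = -40.95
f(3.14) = -38.52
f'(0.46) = -0.58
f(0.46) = -1.45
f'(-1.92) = -34.45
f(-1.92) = 27.22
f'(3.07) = -38.84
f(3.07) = -35.73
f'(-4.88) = -168.10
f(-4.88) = 301.98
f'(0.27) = -0.87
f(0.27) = -1.32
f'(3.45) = -50.98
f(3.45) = -52.74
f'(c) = -5.79*c^2 + 5.78*c - 2.01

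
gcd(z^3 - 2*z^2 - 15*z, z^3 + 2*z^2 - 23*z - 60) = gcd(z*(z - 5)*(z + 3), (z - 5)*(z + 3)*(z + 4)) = z^2 - 2*z - 15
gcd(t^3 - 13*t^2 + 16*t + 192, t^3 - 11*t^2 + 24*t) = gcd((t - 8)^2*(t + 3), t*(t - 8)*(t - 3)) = t - 8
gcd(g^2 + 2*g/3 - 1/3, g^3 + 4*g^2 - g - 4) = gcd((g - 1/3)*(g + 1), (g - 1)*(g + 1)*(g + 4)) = g + 1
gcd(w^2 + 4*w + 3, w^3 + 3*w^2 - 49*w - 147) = w + 3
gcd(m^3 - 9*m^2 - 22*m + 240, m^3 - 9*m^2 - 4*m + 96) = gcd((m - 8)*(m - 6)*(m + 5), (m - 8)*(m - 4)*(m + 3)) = m - 8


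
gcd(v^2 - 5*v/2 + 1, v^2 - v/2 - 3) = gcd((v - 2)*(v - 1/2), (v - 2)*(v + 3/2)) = v - 2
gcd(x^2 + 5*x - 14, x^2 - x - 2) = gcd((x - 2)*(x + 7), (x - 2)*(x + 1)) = x - 2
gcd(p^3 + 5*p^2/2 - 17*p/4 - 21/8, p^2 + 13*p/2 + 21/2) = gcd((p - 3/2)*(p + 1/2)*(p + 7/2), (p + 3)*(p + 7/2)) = p + 7/2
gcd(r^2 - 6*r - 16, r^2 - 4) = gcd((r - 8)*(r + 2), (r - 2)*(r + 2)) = r + 2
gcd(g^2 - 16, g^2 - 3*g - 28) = g + 4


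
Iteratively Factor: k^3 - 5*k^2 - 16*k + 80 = (k + 4)*(k^2 - 9*k + 20) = (k - 4)*(k + 4)*(k - 5)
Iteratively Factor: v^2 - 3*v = (v)*(v - 3)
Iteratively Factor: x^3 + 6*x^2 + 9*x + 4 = (x + 1)*(x^2 + 5*x + 4) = (x + 1)^2*(x + 4)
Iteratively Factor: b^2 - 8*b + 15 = (b - 3)*(b - 5)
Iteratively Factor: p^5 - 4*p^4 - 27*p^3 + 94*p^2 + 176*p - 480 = (p - 4)*(p^4 - 27*p^2 - 14*p + 120) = (p - 4)*(p + 4)*(p^3 - 4*p^2 - 11*p + 30) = (p - 5)*(p - 4)*(p + 4)*(p^2 + p - 6) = (p - 5)*(p - 4)*(p + 3)*(p + 4)*(p - 2)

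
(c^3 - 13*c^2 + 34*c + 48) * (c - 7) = c^4 - 20*c^3 + 125*c^2 - 190*c - 336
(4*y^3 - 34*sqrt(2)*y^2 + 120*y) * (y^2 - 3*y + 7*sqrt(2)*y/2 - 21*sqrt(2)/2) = 4*y^5 - 20*sqrt(2)*y^4 - 12*y^4 - 118*y^3 + 60*sqrt(2)*y^3 + 354*y^2 + 420*sqrt(2)*y^2 - 1260*sqrt(2)*y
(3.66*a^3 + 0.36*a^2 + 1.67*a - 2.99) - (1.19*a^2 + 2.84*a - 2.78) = 3.66*a^3 - 0.83*a^2 - 1.17*a - 0.21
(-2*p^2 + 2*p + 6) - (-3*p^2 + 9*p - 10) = p^2 - 7*p + 16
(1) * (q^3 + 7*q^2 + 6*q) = q^3 + 7*q^2 + 6*q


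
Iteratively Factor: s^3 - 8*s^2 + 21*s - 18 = (s - 3)*(s^2 - 5*s + 6) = (s - 3)*(s - 2)*(s - 3)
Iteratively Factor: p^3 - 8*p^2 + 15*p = (p - 5)*(p^2 - 3*p) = (p - 5)*(p - 3)*(p)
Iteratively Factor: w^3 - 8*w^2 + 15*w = (w - 3)*(w^2 - 5*w) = (w - 5)*(w - 3)*(w)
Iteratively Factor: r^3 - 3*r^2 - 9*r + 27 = (r + 3)*(r^2 - 6*r + 9) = (r - 3)*(r + 3)*(r - 3)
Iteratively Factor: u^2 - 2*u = (u - 2)*(u)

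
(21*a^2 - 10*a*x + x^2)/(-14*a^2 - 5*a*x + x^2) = (-3*a + x)/(2*a + x)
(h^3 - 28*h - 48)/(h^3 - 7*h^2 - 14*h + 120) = (h + 2)/(h - 5)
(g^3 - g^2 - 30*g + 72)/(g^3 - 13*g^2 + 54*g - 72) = (g + 6)/(g - 6)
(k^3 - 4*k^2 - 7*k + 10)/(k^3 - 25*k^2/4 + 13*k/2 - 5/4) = 4*(k + 2)/(4*k - 1)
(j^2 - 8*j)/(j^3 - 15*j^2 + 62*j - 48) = j/(j^2 - 7*j + 6)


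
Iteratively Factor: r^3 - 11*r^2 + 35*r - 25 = (r - 5)*(r^2 - 6*r + 5) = (r - 5)^2*(r - 1)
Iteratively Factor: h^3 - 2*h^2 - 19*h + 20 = (h + 4)*(h^2 - 6*h + 5) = (h - 1)*(h + 4)*(h - 5)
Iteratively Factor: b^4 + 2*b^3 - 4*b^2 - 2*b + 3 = (b + 1)*(b^3 + b^2 - 5*b + 3) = (b - 1)*(b + 1)*(b^2 + 2*b - 3) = (b - 1)^2*(b + 1)*(b + 3)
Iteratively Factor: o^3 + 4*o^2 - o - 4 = (o + 1)*(o^2 + 3*o - 4) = (o - 1)*(o + 1)*(o + 4)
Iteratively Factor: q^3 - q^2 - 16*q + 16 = (q + 4)*(q^2 - 5*q + 4) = (q - 4)*(q + 4)*(q - 1)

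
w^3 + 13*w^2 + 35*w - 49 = (w - 1)*(w + 7)^2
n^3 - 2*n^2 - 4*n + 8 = (n - 2)^2*(n + 2)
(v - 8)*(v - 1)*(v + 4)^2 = v^4 - v^3 - 48*v^2 - 80*v + 128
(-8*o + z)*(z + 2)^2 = -8*o*z^2 - 32*o*z - 32*o + z^3 + 4*z^2 + 4*z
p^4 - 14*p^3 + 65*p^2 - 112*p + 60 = (p - 6)*(p - 5)*(p - 2)*(p - 1)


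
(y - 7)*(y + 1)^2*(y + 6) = y^4 + y^3 - 43*y^2 - 85*y - 42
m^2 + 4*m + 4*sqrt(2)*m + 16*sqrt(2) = (m + 4)*(m + 4*sqrt(2))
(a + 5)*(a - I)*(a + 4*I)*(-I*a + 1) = -I*a^4 + 4*a^3 - 5*I*a^3 + 20*a^2 - I*a^2 + 4*a - 5*I*a + 20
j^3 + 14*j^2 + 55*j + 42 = (j + 1)*(j + 6)*(j + 7)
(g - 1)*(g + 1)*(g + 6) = g^3 + 6*g^2 - g - 6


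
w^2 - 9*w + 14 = (w - 7)*(w - 2)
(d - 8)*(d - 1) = d^2 - 9*d + 8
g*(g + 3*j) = g^2 + 3*g*j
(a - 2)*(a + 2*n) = a^2 + 2*a*n - 2*a - 4*n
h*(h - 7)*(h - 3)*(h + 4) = h^4 - 6*h^3 - 19*h^2 + 84*h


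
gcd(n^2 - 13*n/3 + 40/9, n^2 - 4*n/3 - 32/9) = n - 8/3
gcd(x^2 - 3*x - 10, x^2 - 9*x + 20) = x - 5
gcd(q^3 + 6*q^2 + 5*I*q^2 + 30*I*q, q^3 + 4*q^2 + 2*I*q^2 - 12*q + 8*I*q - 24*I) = q + 6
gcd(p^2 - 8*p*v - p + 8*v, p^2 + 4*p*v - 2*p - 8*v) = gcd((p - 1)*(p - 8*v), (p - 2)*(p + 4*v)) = 1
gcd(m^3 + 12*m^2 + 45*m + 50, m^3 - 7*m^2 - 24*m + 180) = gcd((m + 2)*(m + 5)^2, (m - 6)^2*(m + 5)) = m + 5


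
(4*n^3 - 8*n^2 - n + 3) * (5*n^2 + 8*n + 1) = 20*n^5 - 8*n^4 - 65*n^3 - n^2 + 23*n + 3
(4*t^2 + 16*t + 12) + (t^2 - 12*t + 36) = 5*t^2 + 4*t + 48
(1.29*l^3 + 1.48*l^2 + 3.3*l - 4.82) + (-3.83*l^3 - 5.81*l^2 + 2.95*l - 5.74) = -2.54*l^3 - 4.33*l^2 + 6.25*l - 10.56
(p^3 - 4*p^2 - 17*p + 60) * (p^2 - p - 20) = p^5 - 5*p^4 - 33*p^3 + 157*p^2 + 280*p - 1200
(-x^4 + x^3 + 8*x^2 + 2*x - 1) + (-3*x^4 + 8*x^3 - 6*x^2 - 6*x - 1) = -4*x^4 + 9*x^3 + 2*x^2 - 4*x - 2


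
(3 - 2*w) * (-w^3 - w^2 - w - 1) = 2*w^4 - w^3 - w^2 - w - 3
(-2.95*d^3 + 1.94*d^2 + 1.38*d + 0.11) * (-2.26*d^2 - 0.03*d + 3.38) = 6.667*d^5 - 4.2959*d^4 - 13.148*d^3 + 6.2672*d^2 + 4.6611*d + 0.3718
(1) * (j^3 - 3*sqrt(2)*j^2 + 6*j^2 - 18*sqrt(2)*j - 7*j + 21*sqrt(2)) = j^3 - 3*sqrt(2)*j^2 + 6*j^2 - 18*sqrt(2)*j - 7*j + 21*sqrt(2)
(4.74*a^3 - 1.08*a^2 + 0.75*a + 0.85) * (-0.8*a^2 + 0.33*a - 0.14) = -3.792*a^5 + 2.4282*a^4 - 1.62*a^3 - 0.2813*a^2 + 0.1755*a - 0.119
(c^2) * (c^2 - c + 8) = c^4 - c^3 + 8*c^2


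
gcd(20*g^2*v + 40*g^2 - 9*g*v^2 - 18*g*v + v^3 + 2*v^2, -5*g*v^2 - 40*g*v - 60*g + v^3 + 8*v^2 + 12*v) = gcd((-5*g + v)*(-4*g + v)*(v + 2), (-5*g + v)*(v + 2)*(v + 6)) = -5*g*v - 10*g + v^2 + 2*v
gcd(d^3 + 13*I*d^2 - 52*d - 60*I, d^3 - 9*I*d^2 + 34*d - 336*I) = d + 6*I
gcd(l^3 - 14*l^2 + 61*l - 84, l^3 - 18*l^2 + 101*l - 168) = l^2 - 10*l + 21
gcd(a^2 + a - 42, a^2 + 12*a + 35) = a + 7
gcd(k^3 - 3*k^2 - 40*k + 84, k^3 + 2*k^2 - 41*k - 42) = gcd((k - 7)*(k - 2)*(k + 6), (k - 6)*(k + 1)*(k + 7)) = 1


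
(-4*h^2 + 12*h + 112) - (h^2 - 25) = -5*h^2 + 12*h + 137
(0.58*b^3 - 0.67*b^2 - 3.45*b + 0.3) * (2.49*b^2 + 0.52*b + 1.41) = 1.4442*b^5 - 1.3667*b^4 - 8.1211*b^3 - 1.9917*b^2 - 4.7085*b + 0.423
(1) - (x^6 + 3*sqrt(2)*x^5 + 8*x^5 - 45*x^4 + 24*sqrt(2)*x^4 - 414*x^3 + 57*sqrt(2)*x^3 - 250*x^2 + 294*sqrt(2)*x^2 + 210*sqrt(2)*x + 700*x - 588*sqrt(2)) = -x^6 - 8*x^5 - 3*sqrt(2)*x^5 - 24*sqrt(2)*x^4 + 45*x^4 - 57*sqrt(2)*x^3 + 414*x^3 - 294*sqrt(2)*x^2 + 250*x^2 - 700*x - 210*sqrt(2)*x + 1 + 588*sqrt(2)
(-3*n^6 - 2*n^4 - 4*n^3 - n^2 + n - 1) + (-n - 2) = -3*n^6 - 2*n^4 - 4*n^3 - n^2 - 3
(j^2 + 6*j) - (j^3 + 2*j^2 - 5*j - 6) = -j^3 - j^2 + 11*j + 6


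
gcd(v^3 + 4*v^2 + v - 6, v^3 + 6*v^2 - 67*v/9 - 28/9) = 1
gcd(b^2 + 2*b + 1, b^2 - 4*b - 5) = b + 1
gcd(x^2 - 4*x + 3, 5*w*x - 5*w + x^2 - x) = x - 1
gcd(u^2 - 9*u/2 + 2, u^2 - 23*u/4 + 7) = u - 4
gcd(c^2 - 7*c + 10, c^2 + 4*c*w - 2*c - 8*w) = c - 2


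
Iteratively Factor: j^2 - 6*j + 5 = (j - 5)*(j - 1)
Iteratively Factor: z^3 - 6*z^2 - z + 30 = (z - 3)*(z^2 - 3*z - 10) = (z - 5)*(z - 3)*(z + 2)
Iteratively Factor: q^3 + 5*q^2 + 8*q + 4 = (q + 2)*(q^2 + 3*q + 2) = (q + 1)*(q + 2)*(q + 2)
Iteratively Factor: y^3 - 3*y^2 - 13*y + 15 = (y - 5)*(y^2 + 2*y - 3) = (y - 5)*(y - 1)*(y + 3)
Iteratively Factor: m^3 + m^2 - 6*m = (m)*(m^2 + m - 6) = m*(m + 3)*(m - 2)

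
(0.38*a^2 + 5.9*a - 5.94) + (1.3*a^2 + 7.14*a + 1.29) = 1.68*a^2 + 13.04*a - 4.65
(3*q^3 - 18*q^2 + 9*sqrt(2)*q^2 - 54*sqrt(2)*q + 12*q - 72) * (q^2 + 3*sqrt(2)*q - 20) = 3*q^5 - 18*q^4 + 18*sqrt(2)*q^4 - 108*sqrt(2)*q^3 + 6*q^3 - 144*sqrt(2)*q^2 - 36*q^2 - 240*q + 864*sqrt(2)*q + 1440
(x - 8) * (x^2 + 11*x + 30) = x^3 + 3*x^2 - 58*x - 240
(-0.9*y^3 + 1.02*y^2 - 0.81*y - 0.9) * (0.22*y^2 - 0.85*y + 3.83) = -0.198*y^5 + 0.9894*y^4 - 4.4922*y^3 + 4.3971*y^2 - 2.3373*y - 3.447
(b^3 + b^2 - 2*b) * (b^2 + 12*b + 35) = b^5 + 13*b^4 + 45*b^3 + 11*b^2 - 70*b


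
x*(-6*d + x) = -6*d*x + x^2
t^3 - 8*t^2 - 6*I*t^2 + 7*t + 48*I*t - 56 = (t - 8)*(t - 7*I)*(t + I)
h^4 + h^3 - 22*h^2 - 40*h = h*(h - 5)*(h + 2)*(h + 4)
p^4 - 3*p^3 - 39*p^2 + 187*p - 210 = (p - 5)*(p - 3)*(p - 2)*(p + 7)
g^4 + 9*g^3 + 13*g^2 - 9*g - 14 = (g - 1)*(g + 1)*(g + 2)*(g + 7)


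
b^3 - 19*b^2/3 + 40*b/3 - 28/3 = (b - 7/3)*(b - 2)^2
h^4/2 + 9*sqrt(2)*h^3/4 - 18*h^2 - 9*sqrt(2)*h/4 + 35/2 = (h/2 + 1/2)*(h - 1)*(h - 5*sqrt(2)/2)*(h + 7*sqrt(2))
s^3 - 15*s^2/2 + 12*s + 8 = (s - 4)^2*(s + 1/2)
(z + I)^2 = z^2 + 2*I*z - 1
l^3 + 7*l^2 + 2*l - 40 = (l - 2)*(l + 4)*(l + 5)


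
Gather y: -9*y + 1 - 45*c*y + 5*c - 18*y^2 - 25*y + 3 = 5*c - 18*y^2 + y*(-45*c - 34) + 4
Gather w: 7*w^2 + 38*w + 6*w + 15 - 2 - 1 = 7*w^2 + 44*w + 12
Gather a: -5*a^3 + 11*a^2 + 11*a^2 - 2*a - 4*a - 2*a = -5*a^3 + 22*a^2 - 8*a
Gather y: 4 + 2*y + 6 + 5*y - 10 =7*y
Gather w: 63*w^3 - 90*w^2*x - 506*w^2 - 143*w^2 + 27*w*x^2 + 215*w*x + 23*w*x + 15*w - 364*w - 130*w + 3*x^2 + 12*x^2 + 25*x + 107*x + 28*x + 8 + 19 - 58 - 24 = 63*w^3 + w^2*(-90*x - 649) + w*(27*x^2 + 238*x - 479) + 15*x^2 + 160*x - 55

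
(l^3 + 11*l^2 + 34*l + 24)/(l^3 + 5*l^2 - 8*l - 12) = (l + 4)/(l - 2)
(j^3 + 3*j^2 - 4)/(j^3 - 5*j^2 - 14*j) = (j^2 + j - 2)/(j*(j - 7))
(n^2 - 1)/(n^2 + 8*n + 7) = (n - 1)/(n + 7)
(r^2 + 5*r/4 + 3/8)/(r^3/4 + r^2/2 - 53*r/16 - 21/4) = 2*(8*r^2 + 10*r + 3)/(4*r^3 + 8*r^2 - 53*r - 84)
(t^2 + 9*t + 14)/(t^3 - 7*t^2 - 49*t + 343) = (t + 2)/(t^2 - 14*t + 49)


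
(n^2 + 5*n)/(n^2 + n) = (n + 5)/(n + 1)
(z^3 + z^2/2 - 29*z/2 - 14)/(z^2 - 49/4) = 2*(z^2 - 3*z - 4)/(2*z - 7)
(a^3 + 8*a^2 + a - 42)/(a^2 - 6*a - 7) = (-a^3 - 8*a^2 - a + 42)/(-a^2 + 6*a + 7)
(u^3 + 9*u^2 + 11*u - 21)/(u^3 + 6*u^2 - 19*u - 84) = (u - 1)/(u - 4)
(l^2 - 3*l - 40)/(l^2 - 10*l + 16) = (l + 5)/(l - 2)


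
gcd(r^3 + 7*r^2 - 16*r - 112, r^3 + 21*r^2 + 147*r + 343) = r + 7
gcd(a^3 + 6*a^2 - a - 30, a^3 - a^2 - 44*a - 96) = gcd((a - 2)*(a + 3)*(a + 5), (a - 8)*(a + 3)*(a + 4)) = a + 3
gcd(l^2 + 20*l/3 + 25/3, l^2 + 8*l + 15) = l + 5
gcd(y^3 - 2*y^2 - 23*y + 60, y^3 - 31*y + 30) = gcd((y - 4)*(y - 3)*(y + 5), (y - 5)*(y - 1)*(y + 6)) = 1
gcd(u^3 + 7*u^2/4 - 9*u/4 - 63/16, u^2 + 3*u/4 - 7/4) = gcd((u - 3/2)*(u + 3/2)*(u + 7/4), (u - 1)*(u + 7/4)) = u + 7/4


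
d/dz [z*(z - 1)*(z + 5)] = 3*z^2 + 8*z - 5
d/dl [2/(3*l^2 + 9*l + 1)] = 6*(-2*l - 3)/(3*l^2 + 9*l + 1)^2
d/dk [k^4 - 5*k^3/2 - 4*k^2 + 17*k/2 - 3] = 4*k^3 - 15*k^2/2 - 8*k + 17/2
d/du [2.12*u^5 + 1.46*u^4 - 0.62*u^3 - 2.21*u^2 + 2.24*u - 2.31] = 10.6*u^4 + 5.84*u^3 - 1.86*u^2 - 4.42*u + 2.24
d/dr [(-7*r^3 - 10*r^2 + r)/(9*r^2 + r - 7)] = (-63*r^4 - 14*r^3 + 128*r^2 + 140*r - 7)/(81*r^4 + 18*r^3 - 125*r^2 - 14*r + 49)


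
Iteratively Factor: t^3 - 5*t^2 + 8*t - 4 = (t - 1)*(t^2 - 4*t + 4) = (t - 2)*(t - 1)*(t - 2)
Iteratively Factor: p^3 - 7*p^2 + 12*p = (p - 3)*(p^2 - 4*p) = p*(p - 3)*(p - 4)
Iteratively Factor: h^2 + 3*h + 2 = (h + 2)*(h + 1)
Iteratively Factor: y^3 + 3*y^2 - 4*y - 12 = (y + 2)*(y^2 + y - 6) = (y - 2)*(y + 2)*(y + 3)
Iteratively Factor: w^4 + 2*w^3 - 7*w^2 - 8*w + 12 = (w + 2)*(w^3 - 7*w + 6) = (w + 2)*(w + 3)*(w^2 - 3*w + 2) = (w - 2)*(w + 2)*(w + 3)*(w - 1)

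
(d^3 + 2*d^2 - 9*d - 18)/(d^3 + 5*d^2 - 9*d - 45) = (d + 2)/(d + 5)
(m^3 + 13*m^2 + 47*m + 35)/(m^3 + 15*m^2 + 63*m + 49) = (m + 5)/(m + 7)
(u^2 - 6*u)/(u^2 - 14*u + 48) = u/(u - 8)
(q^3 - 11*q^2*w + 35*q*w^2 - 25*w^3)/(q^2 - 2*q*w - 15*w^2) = (q^2 - 6*q*w + 5*w^2)/(q + 3*w)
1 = 1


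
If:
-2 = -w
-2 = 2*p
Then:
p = -1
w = 2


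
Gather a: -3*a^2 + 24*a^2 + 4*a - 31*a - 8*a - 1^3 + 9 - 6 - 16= 21*a^2 - 35*a - 14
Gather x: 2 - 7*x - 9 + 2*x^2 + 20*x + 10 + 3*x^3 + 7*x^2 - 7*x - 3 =3*x^3 + 9*x^2 + 6*x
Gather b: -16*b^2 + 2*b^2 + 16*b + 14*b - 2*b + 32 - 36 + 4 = -14*b^2 + 28*b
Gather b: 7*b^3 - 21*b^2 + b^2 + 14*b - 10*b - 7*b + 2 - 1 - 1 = 7*b^3 - 20*b^2 - 3*b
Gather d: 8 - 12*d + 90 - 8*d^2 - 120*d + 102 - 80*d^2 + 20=-88*d^2 - 132*d + 220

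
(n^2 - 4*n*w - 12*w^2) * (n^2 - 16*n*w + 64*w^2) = n^4 - 20*n^3*w + 116*n^2*w^2 - 64*n*w^3 - 768*w^4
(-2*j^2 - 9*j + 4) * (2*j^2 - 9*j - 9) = -4*j^4 + 107*j^2 + 45*j - 36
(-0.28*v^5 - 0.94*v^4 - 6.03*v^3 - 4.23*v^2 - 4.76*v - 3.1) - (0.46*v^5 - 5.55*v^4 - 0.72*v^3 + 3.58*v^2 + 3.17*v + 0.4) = -0.74*v^5 + 4.61*v^4 - 5.31*v^3 - 7.81*v^2 - 7.93*v - 3.5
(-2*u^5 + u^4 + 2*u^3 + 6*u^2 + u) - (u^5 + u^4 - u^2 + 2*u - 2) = -3*u^5 + 2*u^3 + 7*u^2 - u + 2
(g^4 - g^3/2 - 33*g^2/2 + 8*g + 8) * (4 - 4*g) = -4*g^5 + 6*g^4 + 64*g^3 - 98*g^2 + 32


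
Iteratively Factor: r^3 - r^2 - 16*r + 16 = (r - 4)*(r^2 + 3*r - 4) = (r - 4)*(r - 1)*(r + 4)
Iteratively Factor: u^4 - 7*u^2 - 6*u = (u)*(u^3 - 7*u - 6) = u*(u + 1)*(u^2 - u - 6) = u*(u + 1)*(u + 2)*(u - 3)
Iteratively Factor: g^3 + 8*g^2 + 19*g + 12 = (g + 4)*(g^2 + 4*g + 3) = (g + 1)*(g + 4)*(g + 3)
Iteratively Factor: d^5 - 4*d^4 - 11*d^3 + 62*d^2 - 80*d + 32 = (d - 1)*(d^4 - 3*d^3 - 14*d^2 + 48*d - 32) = (d - 4)*(d - 1)*(d^3 + d^2 - 10*d + 8) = (d - 4)*(d - 1)*(d + 4)*(d^2 - 3*d + 2) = (d - 4)*(d - 2)*(d - 1)*(d + 4)*(d - 1)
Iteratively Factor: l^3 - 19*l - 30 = (l + 2)*(l^2 - 2*l - 15) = (l + 2)*(l + 3)*(l - 5)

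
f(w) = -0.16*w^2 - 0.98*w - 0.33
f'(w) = -0.32*w - 0.98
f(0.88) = -1.32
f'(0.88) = -1.26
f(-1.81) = 0.92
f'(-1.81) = -0.40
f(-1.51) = 0.78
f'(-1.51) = -0.50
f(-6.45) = -0.67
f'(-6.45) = 1.08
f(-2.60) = 1.14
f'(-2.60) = -0.15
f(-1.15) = 0.59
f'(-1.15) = -0.61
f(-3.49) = 1.14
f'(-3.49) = 0.14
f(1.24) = -1.79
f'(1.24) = -1.38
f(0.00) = -0.33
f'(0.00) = -0.98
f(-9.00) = -4.47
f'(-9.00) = 1.90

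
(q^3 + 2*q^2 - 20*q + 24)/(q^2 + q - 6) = (q^2 + 4*q - 12)/(q + 3)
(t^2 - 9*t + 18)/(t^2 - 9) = (t - 6)/(t + 3)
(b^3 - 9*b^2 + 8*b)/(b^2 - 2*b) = (b^2 - 9*b + 8)/(b - 2)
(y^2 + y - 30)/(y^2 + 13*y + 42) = (y - 5)/(y + 7)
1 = 1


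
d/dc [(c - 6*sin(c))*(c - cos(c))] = (c - 6*sin(c))*(sin(c) + 1) - (c - cos(c))*(6*cos(c) - 1)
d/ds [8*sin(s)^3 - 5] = 24*sin(s)^2*cos(s)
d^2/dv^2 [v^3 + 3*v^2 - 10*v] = 6*v + 6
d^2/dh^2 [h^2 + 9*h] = 2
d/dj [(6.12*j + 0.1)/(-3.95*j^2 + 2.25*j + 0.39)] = (24.174*j^2 + 0.789999999999999*j + 2.1618)/(15.6025*j^4 - 17.775*j^3 + 1.9815*j^2 + 1.755*j + 0.1521)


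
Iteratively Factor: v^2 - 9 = (v - 3)*(v + 3)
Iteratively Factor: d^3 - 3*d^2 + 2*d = (d - 2)*(d^2 - d) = (d - 2)*(d - 1)*(d)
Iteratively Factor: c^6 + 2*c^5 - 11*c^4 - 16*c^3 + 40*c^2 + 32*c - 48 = (c - 1)*(c^5 + 3*c^4 - 8*c^3 - 24*c^2 + 16*c + 48) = (c - 1)*(c + 2)*(c^4 + c^3 - 10*c^2 - 4*c + 24) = (c - 1)*(c + 2)^2*(c^3 - c^2 - 8*c + 12) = (c - 2)*(c - 1)*(c + 2)^2*(c^2 + c - 6) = (c - 2)^2*(c - 1)*(c + 2)^2*(c + 3)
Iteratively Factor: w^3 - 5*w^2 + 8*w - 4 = (w - 2)*(w^2 - 3*w + 2) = (w - 2)*(w - 1)*(w - 2)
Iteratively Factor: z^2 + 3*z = (z)*(z + 3)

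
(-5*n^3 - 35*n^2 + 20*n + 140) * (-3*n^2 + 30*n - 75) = 15*n^5 - 45*n^4 - 735*n^3 + 2805*n^2 + 2700*n - 10500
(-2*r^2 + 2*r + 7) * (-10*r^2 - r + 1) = 20*r^4 - 18*r^3 - 74*r^2 - 5*r + 7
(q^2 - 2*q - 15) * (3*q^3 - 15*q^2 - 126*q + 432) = 3*q^5 - 21*q^4 - 141*q^3 + 909*q^2 + 1026*q - 6480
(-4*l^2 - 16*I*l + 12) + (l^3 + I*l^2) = l^3 - 4*l^2 + I*l^2 - 16*I*l + 12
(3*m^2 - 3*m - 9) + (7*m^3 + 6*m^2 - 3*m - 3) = 7*m^3 + 9*m^2 - 6*m - 12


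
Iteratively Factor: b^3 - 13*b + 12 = (b + 4)*(b^2 - 4*b + 3) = (b - 3)*(b + 4)*(b - 1)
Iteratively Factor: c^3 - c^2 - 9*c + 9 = (c + 3)*(c^2 - 4*c + 3) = (c - 1)*(c + 3)*(c - 3)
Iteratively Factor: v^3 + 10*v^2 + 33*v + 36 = (v + 3)*(v^2 + 7*v + 12) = (v + 3)^2*(v + 4)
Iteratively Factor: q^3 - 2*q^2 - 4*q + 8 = (q - 2)*(q^2 - 4) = (q - 2)^2*(q + 2)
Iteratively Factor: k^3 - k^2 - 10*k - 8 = (k - 4)*(k^2 + 3*k + 2) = (k - 4)*(k + 1)*(k + 2)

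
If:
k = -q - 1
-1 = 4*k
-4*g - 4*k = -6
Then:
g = 7/4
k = -1/4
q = -3/4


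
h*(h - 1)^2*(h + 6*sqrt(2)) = h^4 - 2*h^3 + 6*sqrt(2)*h^3 - 12*sqrt(2)*h^2 + h^2 + 6*sqrt(2)*h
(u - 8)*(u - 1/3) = u^2 - 25*u/3 + 8/3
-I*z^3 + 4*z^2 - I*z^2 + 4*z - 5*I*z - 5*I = (z - I)*(z + 5*I)*(-I*z - I)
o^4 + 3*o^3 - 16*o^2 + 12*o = o*(o - 2)*(o - 1)*(o + 6)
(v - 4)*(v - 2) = v^2 - 6*v + 8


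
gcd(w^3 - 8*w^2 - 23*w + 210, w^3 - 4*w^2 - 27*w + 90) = w^2 - w - 30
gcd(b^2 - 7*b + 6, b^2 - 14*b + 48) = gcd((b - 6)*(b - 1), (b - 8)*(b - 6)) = b - 6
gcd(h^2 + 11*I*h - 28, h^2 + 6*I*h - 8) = h + 4*I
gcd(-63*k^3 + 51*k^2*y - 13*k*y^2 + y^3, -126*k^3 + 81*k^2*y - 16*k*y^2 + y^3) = 21*k^2 - 10*k*y + y^2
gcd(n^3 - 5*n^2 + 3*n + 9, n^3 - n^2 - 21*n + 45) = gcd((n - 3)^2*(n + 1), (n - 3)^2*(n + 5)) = n^2 - 6*n + 9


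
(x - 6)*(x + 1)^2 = x^3 - 4*x^2 - 11*x - 6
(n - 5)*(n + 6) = n^2 + n - 30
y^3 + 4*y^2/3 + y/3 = y*(y + 1/3)*(y + 1)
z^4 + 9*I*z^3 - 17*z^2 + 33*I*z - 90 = (z - 2*I)*(z + 3*I)^2*(z + 5*I)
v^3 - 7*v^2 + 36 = (v - 6)*(v - 3)*(v + 2)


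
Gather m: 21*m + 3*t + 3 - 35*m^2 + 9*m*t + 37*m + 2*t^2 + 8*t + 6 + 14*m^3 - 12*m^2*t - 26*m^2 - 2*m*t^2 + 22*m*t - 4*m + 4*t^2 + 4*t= 14*m^3 + m^2*(-12*t - 61) + m*(-2*t^2 + 31*t + 54) + 6*t^2 + 15*t + 9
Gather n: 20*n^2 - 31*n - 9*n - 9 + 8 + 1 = 20*n^2 - 40*n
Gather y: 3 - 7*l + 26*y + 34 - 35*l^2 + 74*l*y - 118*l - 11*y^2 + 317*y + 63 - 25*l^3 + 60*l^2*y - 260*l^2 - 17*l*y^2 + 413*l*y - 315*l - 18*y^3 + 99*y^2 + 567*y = -25*l^3 - 295*l^2 - 440*l - 18*y^3 + y^2*(88 - 17*l) + y*(60*l^2 + 487*l + 910) + 100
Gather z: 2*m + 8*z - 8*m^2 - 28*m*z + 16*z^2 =-8*m^2 + 2*m + 16*z^2 + z*(8 - 28*m)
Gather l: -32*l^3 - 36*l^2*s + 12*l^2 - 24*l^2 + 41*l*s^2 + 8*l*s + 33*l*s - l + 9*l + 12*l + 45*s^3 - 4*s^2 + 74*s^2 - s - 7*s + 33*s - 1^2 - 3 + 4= -32*l^3 + l^2*(-36*s - 12) + l*(41*s^2 + 41*s + 20) + 45*s^3 + 70*s^2 + 25*s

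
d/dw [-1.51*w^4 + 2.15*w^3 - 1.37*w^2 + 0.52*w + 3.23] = -6.04*w^3 + 6.45*w^2 - 2.74*w + 0.52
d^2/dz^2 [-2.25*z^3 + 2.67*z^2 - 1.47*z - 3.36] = 5.34 - 13.5*z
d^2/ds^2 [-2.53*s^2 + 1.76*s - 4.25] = -5.06000000000000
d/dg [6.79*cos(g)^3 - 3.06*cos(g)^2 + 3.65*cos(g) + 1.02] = (-20.37*cos(g)^2 + 6.12*cos(g) - 3.65)*sin(g)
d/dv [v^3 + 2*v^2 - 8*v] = 3*v^2 + 4*v - 8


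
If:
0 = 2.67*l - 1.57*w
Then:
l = 0.588014981273408*w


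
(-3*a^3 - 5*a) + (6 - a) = -3*a^3 - 6*a + 6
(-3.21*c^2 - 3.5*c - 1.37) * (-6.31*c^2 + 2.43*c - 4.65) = 20.2551*c^4 + 14.2847*c^3 + 15.0662*c^2 + 12.9459*c + 6.3705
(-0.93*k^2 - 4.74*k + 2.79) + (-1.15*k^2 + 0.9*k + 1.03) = -2.08*k^2 - 3.84*k + 3.82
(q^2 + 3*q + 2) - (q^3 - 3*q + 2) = -q^3 + q^2 + 6*q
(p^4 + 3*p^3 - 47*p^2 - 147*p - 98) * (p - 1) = p^5 + 2*p^4 - 50*p^3 - 100*p^2 + 49*p + 98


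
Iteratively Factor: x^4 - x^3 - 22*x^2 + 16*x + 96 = (x - 4)*(x^3 + 3*x^2 - 10*x - 24) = (x - 4)*(x - 3)*(x^2 + 6*x + 8) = (x - 4)*(x - 3)*(x + 2)*(x + 4)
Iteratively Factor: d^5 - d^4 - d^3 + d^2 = (d - 1)*(d^4 - d^2) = (d - 1)^2*(d^3 + d^2) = d*(d - 1)^2*(d^2 + d) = d*(d - 1)^2*(d + 1)*(d)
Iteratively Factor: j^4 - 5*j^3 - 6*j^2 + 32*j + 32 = (j - 4)*(j^3 - j^2 - 10*j - 8) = (j - 4)*(j + 2)*(j^2 - 3*j - 4) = (j - 4)^2*(j + 2)*(j + 1)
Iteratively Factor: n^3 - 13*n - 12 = (n + 1)*(n^2 - n - 12) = (n + 1)*(n + 3)*(n - 4)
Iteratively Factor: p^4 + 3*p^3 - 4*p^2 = (p)*(p^3 + 3*p^2 - 4*p) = p*(p + 4)*(p^2 - p) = p*(p - 1)*(p + 4)*(p)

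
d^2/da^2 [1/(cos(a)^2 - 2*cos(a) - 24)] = (8*sin(a)^4 - 204*sin(a)^2 - 81*cos(a) - 3*cos(3*a) + 84)/(2*(sin(a)^2 + 2*cos(a) + 23)^3)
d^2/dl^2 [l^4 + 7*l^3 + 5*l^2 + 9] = 12*l^2 + 42*l + 10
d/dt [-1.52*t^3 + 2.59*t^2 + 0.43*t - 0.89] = -4.56*t^2 + 5.18*t + 0.43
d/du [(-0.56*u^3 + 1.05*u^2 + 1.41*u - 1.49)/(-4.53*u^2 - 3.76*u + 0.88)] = (2.5368*u^4 + 4.2112*u^3 + 0.960899999999999*u^2 - 11.6514*u - 4.3616)/(20.5209*u^4 + 34.0656*u^3 + 6.1648*u^2 - 6.6176*u + 0.7744)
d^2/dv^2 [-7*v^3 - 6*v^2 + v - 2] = -42*v - 12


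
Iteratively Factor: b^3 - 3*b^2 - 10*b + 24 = (b - 2)*(b^2 - b - 12) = (b - 4)*(b - 2)*(b + 3)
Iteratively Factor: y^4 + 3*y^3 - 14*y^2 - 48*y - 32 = (y - 4)*(y^3 + 7*y^2 + 14*y + 8) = (y - 4)*(y + 2)*(y^2 + 5*y + 4) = (y - 4)*(y + 2)*(y + 4)*(y + 1)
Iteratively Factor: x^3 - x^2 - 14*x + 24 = (x - 2)*(x^2 + x - 12) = (x - 2)*(x + 4)*(x - 3)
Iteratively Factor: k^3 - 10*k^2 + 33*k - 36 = (k - 3)*(k^2 - 7*k + 12) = (k - 3)^2*(k - 4)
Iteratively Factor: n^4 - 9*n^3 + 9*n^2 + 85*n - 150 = (n + 3)*(n^3 - 12*n^2 + 45*n - 50) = (n - 5)*(n + 3)*(n^2 - 7*n + 10) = (n - 5)*(n - 2)*(n + 3)*(n - 5)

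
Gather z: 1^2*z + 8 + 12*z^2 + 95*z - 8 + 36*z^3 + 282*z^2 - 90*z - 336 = 36*z^3 + 294*z^2 + 6*z - 336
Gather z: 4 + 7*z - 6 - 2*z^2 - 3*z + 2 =-2*z^2 + 4*z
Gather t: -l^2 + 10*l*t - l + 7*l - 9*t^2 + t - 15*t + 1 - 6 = -l^2 + 6*l - 9*t^2 + t*(10*l - 14) - 5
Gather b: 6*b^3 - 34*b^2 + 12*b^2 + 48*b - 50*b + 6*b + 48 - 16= 6*b^3 - 22*b^2 + 4*b + 32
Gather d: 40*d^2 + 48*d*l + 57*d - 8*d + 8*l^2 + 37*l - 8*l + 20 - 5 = 40*d^2 + d*(48*l + 49) + 8*l^2 + 29*l + 15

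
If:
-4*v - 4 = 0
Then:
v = -1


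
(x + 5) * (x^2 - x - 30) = x^3 + 4*x^2 - 35*x - 150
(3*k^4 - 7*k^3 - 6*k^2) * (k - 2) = 3*k^5 - 13*k^4 + 8*k^3 + 12*k^2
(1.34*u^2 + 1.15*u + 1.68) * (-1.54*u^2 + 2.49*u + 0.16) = -2.0636*u^4 + 1.5656*u^3 + 0.4907*u^2 + 4.3672*u + 0.2688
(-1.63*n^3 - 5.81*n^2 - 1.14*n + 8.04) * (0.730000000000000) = -1.1899*n^3 - 4.2413*n^2 - 0.8322*n + 5.8692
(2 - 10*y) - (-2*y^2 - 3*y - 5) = 2*y^2 - 7*y + 7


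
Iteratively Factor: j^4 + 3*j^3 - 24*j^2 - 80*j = (j + 4)*(j^3 - j^2 - 20*j) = (j + 4)^2*(j^2 - 5*j) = j*(j + 4)^2*(j - 5)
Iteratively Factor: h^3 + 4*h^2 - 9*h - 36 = (h + 3)*(h^2 + h - 12) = (h + 3)*(h + 4)*(h - 3)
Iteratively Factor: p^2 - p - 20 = (p - 5)*(p + 4)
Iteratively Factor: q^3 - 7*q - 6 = (q + 1)*(q^2 - q - 6) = (q - 3)*(q + 1)*(q + 2)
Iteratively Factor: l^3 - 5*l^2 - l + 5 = (l - 5)*(l^2 - 1) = (l - 5)*(l + 1)*(l - 1)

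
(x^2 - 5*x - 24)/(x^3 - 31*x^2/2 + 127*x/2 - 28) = 2*(x + 3)/(2*x^2 - 15*x + 7)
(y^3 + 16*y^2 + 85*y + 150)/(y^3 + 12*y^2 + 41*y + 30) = (y + 5)/(y + 1)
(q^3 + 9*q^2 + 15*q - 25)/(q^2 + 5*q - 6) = (q^2 + 10*q + 25)/(q + 6)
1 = 1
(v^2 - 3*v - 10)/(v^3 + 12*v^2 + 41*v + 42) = (v - 5)/(v^2 + 10*v + 21)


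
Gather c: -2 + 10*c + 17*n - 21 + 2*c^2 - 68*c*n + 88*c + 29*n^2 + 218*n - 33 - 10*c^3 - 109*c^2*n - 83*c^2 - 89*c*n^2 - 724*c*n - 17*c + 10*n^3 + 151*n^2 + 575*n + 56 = -10*c^3 + c^2*(-109*n - 81) + c*(-89*n^2 - 792*n + 81) + 10*n^3 + 180*n^2 + 810*n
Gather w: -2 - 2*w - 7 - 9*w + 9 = -11*w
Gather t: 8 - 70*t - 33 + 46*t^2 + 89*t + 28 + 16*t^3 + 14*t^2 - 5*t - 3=16*t^3 + 60*t^2 + 14*t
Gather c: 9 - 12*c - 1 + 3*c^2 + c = 3*c^2 - 11*c + 8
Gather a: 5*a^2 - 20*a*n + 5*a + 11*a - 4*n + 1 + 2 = 5*a^2 + a*(16 - 20*n) - 4*n + 3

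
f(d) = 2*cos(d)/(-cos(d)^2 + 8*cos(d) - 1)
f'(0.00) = 0.00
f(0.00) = 0.33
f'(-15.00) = -0.00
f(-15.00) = 0.20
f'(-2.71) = -0.00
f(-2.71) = 0.20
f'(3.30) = -0.00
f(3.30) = 0.20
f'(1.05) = 0.17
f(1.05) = 0.36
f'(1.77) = 0.27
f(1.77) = 0.15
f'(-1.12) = -0.28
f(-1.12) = 0.38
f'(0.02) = 0.00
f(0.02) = 0.33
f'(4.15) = -0.04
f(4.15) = 0.19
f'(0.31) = 0.00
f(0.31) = 0.33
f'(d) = 2*(-2*sin(d)*cos(d) + 8*sin(d))*cos(d)/(-cos(d)^2 + 8*cos(d) - 1)^2 - 2*sin(d)/(-cos(d)^2 + 8*cos(d) - 1) = 2*sin(d)^3/(sin(d)^2 + 8*cos(d) - 2)^2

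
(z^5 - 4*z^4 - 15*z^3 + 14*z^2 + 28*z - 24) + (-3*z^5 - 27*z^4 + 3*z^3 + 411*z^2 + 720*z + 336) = -2*z^5 - 31*z^4 - 12*z^3 + 425*z^2 + 748*z + 312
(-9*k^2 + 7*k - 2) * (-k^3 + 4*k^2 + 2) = 9*k^5 - 43*k^4 + 30*k^3 - 26*k^2 + 14*k - 4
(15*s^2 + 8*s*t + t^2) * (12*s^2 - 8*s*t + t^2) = 180*s^4 - 24*s^3*t - 37*s^2*t^2 + t^4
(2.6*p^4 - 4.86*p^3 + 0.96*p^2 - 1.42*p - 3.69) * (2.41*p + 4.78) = 6.266*p^5 + 0.715399999999999*p^4 - 20.9172*p^3 + 1.1666*p^2 - 15.6805*p - 17.6382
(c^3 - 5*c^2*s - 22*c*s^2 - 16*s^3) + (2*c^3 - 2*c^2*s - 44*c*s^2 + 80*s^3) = 3*c^3 - 7*c^2*s - 66*c*s^2 + 64*s^3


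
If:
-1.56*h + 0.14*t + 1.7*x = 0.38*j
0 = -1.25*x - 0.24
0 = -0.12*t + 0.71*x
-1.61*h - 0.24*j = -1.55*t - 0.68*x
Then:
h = -2.54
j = 9.14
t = -1.14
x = -0.19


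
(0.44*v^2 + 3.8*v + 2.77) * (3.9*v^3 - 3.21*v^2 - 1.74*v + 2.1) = 1.716*v^5 + 13.4076*v^4 - 2.1606*v^3 - 14.5797*v^2 + 3.1602*v + 5.817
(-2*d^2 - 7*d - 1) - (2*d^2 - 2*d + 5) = -4*d^2 - 5*d - 6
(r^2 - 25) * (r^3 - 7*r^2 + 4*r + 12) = r^5 - 7*r^4 - 21*r^3 + 187*r^2 - 100*r - 300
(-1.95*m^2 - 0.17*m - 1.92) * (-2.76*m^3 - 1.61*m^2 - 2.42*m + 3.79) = 5.382*m^5 + 3.6087*m^4 + 10.2919*m^3 - 3.8879*m^2 + 4.0021*m - 7.2768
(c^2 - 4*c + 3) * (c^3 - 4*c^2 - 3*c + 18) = c^5 - 8*c^4 + 16*c^3 + 18*c^2 - 81*c + 54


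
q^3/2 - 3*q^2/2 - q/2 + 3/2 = (q/2 + 1/2)*(q - 3)*(q - 1)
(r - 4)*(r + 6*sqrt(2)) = r^2 - 4*r + 6*sqrt(2)*r - 24*sqrt(2)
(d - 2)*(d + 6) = d^2 + 4*d - 12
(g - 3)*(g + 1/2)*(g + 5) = g^3 + 5*g^2/2 - 14*g - 15/2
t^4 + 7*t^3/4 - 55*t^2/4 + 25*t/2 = t*(t - 2)*(t - 5/4)*(t + 5)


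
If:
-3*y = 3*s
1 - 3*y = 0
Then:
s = -1/3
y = 1/3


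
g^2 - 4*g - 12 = (g - 6)*(g + 2)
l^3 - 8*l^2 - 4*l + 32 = (l - 8)*(l - 2)*(l + 2)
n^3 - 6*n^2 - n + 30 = (n - 5)*(n - 3)*(n + 2)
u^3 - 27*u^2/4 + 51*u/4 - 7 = (u - 4)*(u - 7/4)*(u - 1)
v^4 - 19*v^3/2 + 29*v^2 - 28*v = v*(v - 4)*(v - 7/2)*(v - 2)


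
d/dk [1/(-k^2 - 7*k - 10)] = (2*k + 7)/(k^2 + 7*k + 10)^2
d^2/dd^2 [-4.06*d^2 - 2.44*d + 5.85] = -8.12000000000000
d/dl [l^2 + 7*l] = 2*l + 7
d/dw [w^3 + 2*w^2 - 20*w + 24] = 3*w^2 + 4*w - 20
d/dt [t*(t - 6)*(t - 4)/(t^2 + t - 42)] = (t^2 + 14*t - 28)/(t^2 + 14*t + 49)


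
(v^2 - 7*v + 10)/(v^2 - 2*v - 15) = (v - 2)/(v + 3)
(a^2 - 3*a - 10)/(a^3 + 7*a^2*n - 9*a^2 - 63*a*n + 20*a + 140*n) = (a + 2)/(a^2 + 7*a*n - 4*a - 28*n)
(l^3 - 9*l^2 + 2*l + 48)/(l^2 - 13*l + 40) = (l^2 - l - 6)/(l - 5)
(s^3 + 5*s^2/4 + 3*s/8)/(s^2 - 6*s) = (8*s^2 + 10*s + 3)/(8*(s - 6))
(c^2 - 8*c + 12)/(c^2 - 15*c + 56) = (c^2 - 8*c + 12)/(c^2 - 15*c + 56)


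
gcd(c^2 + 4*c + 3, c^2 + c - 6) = c + 3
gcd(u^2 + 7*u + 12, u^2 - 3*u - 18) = u + 3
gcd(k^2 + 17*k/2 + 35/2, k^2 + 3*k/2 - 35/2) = k + 5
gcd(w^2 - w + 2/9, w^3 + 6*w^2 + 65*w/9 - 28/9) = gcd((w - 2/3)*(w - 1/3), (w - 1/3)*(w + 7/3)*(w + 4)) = w - 1/3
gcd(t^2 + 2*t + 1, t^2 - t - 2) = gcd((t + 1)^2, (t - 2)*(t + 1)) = t + 1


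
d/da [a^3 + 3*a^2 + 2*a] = 3*a^2 + 6*a + 2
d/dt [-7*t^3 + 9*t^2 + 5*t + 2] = -21*t^2 + 18*t + 5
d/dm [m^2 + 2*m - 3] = 2*m + 2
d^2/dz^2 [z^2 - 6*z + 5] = 2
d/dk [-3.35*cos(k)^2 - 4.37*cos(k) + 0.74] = (6.7*cos(k) + 4.37)*sin(k)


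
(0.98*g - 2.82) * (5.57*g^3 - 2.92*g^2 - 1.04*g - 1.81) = 5.4586*g^4 - 18.569*g^3 + 7.2152*g^2 + 1.159*g + 5.1042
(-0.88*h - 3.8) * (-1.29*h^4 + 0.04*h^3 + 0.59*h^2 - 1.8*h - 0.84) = 1.1352*h^5 + 4.8668*h^4 - 0.6712*h^3 - 0.658*h^2 + 7.5792*h + 3.192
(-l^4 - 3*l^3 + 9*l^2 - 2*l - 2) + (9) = -l^4 - 3*l^3 + 9*l^2 - 2*l + 7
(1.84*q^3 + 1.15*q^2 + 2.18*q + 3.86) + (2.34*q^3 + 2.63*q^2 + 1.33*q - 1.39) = 4.18*q^3 + 3.78*q^2 + 3.51*q + 2.47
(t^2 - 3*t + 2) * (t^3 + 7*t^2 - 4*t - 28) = t^5 + 4*t^4 - 23*t^3 - 2*t^2 + 76*t - 56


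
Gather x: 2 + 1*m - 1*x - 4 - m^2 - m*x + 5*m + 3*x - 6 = -m^2 + 6*m + x*(2 - m) - 8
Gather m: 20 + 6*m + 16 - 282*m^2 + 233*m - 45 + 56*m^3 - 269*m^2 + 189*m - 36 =56*m^3 - 551*m^2 + 428*m - 45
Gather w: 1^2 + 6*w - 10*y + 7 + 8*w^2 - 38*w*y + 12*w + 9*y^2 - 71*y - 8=8*w^2 + w*(18 - 38*y) + 9*y^2 - 81*y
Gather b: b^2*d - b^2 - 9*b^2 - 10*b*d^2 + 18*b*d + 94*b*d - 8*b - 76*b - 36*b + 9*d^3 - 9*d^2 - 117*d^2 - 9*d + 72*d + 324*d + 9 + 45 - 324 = b^2*(d - 10) + b*(-10*d^2 + 112*d - 120) + 9*d^3 - 126*d^2 + 387*d - 270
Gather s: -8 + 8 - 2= -2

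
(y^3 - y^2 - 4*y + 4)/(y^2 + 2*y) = y - 3 + 2/y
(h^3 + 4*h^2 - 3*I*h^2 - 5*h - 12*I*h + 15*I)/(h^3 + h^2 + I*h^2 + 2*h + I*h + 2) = (h^3 + h^2*(4 - 3*I) - h*(5 + 12*I) + 15*I)/(h^3 + h^2*(1 + I) + h*(2 + I) + 2)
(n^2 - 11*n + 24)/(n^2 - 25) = (n^2 - 11*n + 24)/(n^2 - 25)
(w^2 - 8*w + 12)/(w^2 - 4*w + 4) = (w - 6)/(w - 2)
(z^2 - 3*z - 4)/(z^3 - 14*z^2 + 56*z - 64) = (z + 1)/(z^2 - 10*z + 16)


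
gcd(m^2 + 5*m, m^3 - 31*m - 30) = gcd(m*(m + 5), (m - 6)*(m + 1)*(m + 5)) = m + 5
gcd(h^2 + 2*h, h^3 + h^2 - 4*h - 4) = h + 2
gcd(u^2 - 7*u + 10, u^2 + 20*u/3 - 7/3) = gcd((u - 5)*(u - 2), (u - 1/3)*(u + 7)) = 1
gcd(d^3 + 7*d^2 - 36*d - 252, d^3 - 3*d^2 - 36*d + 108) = d^2 - 36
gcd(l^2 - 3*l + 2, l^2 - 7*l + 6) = l - 1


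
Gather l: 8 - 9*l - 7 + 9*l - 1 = 0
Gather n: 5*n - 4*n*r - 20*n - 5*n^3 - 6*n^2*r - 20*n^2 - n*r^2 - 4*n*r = -5*n^3 + n^2*(-6*r - 20) + n*(-r^2 - 8*r - 15)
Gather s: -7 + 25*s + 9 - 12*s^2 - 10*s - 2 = -12*s^2 + 15*s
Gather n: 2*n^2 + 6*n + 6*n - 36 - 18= 2*n^2 + 12*n - 54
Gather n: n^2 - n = n^2 - n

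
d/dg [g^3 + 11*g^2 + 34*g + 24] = 3*g^2 + 22*g + 34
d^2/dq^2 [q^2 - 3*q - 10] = 2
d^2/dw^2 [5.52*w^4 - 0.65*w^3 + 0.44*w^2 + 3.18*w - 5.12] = 66.24*w^2 - 3.9*w + 0.88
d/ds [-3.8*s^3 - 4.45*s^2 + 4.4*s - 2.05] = -11.4*s^2 - 8.9*s + 4.4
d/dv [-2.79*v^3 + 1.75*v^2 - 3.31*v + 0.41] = -8.37*v^2 + 3.5*v - 3.31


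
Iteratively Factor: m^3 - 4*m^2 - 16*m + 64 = (m + 4)*(m^2 - 8*m + 16) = (m - 4)*(m + 4)*(m - 4)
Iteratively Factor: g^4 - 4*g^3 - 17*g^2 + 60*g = (g - 5)*(g^3 + g^2 - 12*g) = (g - 5)*(g - 3)*(g^2 + 4*g) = (g - 5)*(g - 3)*(g + 4)*(g)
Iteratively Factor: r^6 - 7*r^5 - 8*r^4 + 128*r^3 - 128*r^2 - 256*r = (r - 4)*(r^5 - 3*r^4 - 20*r^3 + 48*r^2 + 64*r) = (r - 4)^2*(r^4 + r^3 - 16*r^2 - 16*r) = (r - 4)^2*(r + 1)*(r^3 - 16*r) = r*(r - 4)^2*(r + 1)*(r^2 - 16) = r*(r - 4)^3*(r + 1)*(r + 4)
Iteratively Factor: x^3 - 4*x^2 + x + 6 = (x + 1)*(x^2 - 5*x + 6) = (x - 2)*(x + 1)*(x - 3)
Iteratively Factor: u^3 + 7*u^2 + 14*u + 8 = (u + 1)*(u^2 + 6*u + 8) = (u + 1)*(u + 4)*(u + 2)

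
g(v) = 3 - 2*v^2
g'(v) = -4*v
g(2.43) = -8.81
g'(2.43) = -9.72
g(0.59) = 2.30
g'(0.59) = -2.36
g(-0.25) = 2.88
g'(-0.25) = 1.00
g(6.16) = -72.89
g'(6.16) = -24.64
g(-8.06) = -126.93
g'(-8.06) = 32.24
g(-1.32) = -0.48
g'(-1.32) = 5.28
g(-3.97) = -28.52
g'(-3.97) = 15.88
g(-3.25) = -18.12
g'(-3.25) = 13.00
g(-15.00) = -447.00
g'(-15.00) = 60.00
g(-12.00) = -285.00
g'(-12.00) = 48.00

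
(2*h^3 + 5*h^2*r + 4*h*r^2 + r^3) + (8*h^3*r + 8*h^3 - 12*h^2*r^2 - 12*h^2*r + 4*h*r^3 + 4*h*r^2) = 8*h^3*r + 10*h^3 - 12*h^2*r^2 - 7*h^2*r + 4*h*r^3 + 8*h*r^2 + r^3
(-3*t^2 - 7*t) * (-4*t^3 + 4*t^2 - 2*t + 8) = 12*t^5 + 16*t^4 - 22*t^3 - 10*t^2 - 56*t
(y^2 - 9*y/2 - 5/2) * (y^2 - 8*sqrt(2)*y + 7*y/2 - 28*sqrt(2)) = y^4 - 8*sqrt(2)*y^3 - y^3 - 73*y^2/4 + 8*sqrt(2)*y^2 - 35*y/4 + 146*sqrt(2)*y + 70*sqrt(2)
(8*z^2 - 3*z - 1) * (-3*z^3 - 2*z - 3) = -24*z^5 + 9*z^4 - 13*z^3 - 18*z^2 + 11*z + 3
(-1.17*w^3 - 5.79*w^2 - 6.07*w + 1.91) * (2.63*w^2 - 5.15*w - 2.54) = -3.0771*w^5 - 9.2022*w^4 + 16.8262*w^3 + 50.9904*w^2 + 5.5813*w - 4.8514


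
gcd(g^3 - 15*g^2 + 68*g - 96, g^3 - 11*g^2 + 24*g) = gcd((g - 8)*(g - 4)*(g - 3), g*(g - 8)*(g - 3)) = g^2 - 11*g + 24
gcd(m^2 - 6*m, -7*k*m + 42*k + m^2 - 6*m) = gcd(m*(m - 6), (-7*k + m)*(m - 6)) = m - 6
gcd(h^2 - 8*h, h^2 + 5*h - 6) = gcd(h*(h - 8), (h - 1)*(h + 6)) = 1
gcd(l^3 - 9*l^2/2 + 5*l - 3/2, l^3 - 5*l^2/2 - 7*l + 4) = l - 1/2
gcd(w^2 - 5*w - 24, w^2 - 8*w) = w - 8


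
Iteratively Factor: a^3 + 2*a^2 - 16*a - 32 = (a + 4)*(a^2 - 2*a - 8) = (a - 4)*(a + 4)*(a + 2)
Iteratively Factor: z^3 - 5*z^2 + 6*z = (z - 2)*(z^2 - 3*z) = z*(z - 2)*(z - 3)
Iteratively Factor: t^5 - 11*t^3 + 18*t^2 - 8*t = (t + 4)*(t^4 - 4*t^3 + 5*t^2 - 2*t) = (t - 1)*(t + 4)*(t^3 - 3*t^2 + 2*t) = (t - 2)*(t - 1)*(t + 4)*(t^2 - t) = (t - 2)*(t - 1)^2*(t + 4)*(t)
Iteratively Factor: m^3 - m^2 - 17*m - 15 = (m - 5)*(m^2 + 4*m + 3) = (m - 5)*(m + 3)*(m + 1)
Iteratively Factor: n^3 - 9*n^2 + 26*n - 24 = (n - 4)*(n^2 - 5*n + 6) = (n - 4)*(n - 2)*(n - 3)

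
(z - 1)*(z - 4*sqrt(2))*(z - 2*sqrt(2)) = z^3 - 6*sqrt(2)*z^2 - z^2 + 6*sqrt(2)*z + 16*z - 16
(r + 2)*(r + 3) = r^2 + 5*r + 6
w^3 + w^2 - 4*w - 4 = (w - 2)*(w + 1)*(w + 2)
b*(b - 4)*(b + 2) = b^3 - 2*b^2 - 8*b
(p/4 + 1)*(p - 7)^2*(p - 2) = p^4/4 - 3*p^3 + 13*p^2/4 + 105*p/2 - 98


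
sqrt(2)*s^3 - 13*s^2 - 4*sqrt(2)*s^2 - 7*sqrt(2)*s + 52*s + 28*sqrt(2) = (s - 4)*(s - 7*sqrt(2))*(sqrt(2)*s + 1)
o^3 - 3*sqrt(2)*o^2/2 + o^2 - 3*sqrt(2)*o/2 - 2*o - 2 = (o + 1)*(o - 2*sqrt(2))*(o + sqrt(2)/2)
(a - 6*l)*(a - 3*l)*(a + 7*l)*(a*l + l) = a^4*l - 2*a^3*l^2 + a^3*l - 45*a^2*l^3 - 2*a^2*l^2 + 126*a*l^4 - 45*a*l^3 + 126*l^4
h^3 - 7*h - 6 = (h - 3)*(h + 1)*(h + 2)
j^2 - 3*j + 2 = (j - 2)*(j - 1)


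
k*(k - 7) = k^2 - 7*k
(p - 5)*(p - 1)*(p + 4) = p^3 - 2*p^2 - 19*p + 20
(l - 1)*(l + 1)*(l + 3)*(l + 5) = l^4 + 8*l^3 + 14*l^2 - 8*l - 15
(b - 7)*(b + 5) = b^2 - 2*b - 35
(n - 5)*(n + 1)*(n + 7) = n^3 + 3*n^2 - 33*n - 35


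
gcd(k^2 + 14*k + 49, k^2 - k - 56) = k + 7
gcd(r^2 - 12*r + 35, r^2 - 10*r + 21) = r - 7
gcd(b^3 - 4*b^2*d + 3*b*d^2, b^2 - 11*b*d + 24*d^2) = b - 3*d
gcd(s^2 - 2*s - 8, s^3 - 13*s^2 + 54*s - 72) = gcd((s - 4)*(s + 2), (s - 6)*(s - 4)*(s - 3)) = s - 4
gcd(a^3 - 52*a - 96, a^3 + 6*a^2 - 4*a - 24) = a^2 + 8*a + 12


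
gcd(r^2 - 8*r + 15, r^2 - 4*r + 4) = 1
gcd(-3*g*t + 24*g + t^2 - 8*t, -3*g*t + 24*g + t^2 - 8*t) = -3*g*t + 24*g + t^2 - 8*t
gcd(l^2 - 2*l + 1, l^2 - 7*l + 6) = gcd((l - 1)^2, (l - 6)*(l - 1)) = l - 1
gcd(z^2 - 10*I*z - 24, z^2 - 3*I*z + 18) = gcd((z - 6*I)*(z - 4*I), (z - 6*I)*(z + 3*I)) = z - 6*I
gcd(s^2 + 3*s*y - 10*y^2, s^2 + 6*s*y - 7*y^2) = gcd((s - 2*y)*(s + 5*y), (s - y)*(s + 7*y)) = 1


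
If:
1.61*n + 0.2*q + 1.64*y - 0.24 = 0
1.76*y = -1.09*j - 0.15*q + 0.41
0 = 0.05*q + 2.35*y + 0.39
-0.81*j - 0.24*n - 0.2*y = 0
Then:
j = 0.13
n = -0.20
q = 5.02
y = -0.27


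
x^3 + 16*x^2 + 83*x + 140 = (x + 4)*(x + 5)*(x + 7)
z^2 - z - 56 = (z - 8)*(z + 7)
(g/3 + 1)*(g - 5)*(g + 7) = g^3/3 + 5*g^2/3 - 29*g/3 - 35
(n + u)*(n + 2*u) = n^2 + 3*n*u + 2*u^2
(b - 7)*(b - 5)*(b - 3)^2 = b^4 - 18*b^3 + 116*b^2 - 318*b + 315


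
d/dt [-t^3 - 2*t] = -3*t^2 - 2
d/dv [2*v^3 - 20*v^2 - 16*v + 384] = 6*v^2 - 40*v - 16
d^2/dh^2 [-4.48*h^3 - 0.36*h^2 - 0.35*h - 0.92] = -26.88*h - 0.72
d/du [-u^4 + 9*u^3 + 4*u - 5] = -4*u^3 + 27*u^2 + 4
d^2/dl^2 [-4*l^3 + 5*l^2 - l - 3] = 10 - 24*l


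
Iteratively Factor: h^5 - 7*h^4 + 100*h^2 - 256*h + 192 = (h - 4)*(h^4 - 3*h^3 - 12*h^2 + 52*h - 48) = (h - 4)*(h + 4)*(h^3 - 7*h^2 + 16*h - 12) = (h - 4)*(h - 2)*(h + 4)*(h^2 - 5*h + 6) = (h - 4)*(h - 3)*(h - 2)*(h + 4)*(h - 2)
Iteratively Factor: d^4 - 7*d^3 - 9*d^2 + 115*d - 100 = (d + 4)*(d^3 - 11*d^2 + 35*d - 25) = (d - 1)*(d + 4)*(d^2 - 10*d + 25) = (d - 5)*(d - 1)*(d + 4)*(d - 5)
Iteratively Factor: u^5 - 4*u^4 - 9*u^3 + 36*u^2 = (u + 3)*(u^4 - 7*u^3 + 12*u^2) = u*(u + 3)*(u^3 - 7*u^2 + 12*u) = u*(u - 3)*(u + 3)*(u^2 - 4*u) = u^2*(u - 3)*(u + 3)*(u - 4)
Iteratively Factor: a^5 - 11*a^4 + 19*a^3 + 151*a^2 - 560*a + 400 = (a - 1)*(a^4 - 10*a^3 + 9*a^2 + 160*a - 400) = (a - 5)*(a - 1)*(a^3 - 5*a^2 - 16*a + 80) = (a - 5)*(a - 1)*(a + 4)*(a^2 - 9*a + 20) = (a - 5)^2*(a - 1)*(a + 4)*(a - 4)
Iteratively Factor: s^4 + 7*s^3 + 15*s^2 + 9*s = (s)*(s^3 + 7*s^2 + 15*s + 9) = s*(s + 1)*(s^2 + 6*s + 9) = s*(s + 1)*(s + 3)*(s + 3)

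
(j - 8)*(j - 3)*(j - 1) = j^3 - 12*j^2 + 35*j - 24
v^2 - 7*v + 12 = (v - 4)*(v - 3)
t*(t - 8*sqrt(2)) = t^2 - 8*sqrt(2)*t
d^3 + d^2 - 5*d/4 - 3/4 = (d - 1)*(d + 1/2)*(d + 3/2)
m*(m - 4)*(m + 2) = m^3 - 2*m^2 - 8*m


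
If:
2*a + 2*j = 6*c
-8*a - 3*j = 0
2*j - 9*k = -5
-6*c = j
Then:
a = 0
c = 0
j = 0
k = 5/9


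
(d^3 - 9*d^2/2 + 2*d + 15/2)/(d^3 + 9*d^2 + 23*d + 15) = (2*d^2 - 11*d + 15)/(2*(d^2 + 8*d + 15))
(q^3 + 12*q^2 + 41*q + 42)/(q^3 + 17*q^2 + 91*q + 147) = (q + 2)/(q + 7)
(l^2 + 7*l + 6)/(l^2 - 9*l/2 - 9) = 2*(l^2 + 7*l + 6)/(2*l^2 - 9*l - 18)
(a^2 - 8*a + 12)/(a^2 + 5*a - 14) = (a - 6)/(a + 7)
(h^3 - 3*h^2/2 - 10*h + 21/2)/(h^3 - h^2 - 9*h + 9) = (h - 7/2)/(h - 3)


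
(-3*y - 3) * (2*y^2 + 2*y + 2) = -6*y^3 - 12*y^2 - 12*y - 6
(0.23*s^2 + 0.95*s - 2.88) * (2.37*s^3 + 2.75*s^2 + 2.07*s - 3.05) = 0.5451*s^5 + 2.884*s^4 - 3.737*s^3 - 6.655*s^2 - 8.8591*s + 8.784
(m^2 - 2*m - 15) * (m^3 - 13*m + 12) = m^5 - 2*m^4 - 28*m^3 + 38*m^2 + 171*m - 180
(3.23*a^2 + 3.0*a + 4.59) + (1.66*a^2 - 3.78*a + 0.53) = 4.89*a^2 - 0.78*a + 5.12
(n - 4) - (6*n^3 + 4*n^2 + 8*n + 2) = -6*n^3 - 4*n^2 - 7*n - 6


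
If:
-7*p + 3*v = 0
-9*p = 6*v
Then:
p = 0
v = 0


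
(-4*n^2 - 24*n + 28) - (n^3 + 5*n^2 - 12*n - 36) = -n^3 - 9*n^2 - 12*n + 64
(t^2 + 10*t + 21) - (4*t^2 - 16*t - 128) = -3*t^2 + 26*t + 149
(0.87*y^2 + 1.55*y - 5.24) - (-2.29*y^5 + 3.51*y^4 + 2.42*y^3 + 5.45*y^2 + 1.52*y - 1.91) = 2.29*y^5 - 3.51*y^4 - 2.42*y^3 - 4.58*y^2 + 0.03*y - 3.33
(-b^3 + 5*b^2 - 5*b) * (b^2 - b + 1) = -b^5 + 6*b^4 - 11*b^3 + 10*b^2 - 5*b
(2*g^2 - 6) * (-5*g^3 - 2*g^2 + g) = -10*g^5 - 4*g^4 + 32*g^3 + 12*g^2 - 6*g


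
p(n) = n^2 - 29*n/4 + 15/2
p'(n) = 2*n - 29/4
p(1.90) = -2.66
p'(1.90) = -3.45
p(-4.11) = 54.19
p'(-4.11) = -15.47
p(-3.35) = 43.01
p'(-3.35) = -13.95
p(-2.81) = 35.77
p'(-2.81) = -12.87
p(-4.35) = 57.96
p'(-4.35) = -15.95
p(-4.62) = 62.34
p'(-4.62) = -16.49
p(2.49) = -4.35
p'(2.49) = -2.27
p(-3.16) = 40.40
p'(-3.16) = -13.57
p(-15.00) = 341.25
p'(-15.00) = -37.25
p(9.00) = 23.25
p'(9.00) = 10.75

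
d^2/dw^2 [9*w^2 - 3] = 18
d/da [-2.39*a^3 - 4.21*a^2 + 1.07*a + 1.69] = -7.17*a^2 - 8.42*a + 1.07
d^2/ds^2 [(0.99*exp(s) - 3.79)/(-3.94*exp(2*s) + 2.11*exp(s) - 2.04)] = (-15.368364*exp(4*s) + 227.10751*exp(3*s) - 46.780014*exp(2*s) - 109.237913*exp(s) + 12.193692)*exp(s)/(61.162984*exp(6*s) - 98.264388*exp(5*s) + 147.628254*exp(4*s) - 111.149947*exp(3*s) + 76.436964*exp(2*s) - 26.342928*exp(s) + 8.489664)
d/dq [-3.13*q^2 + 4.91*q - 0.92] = 4.91 - 6.26*q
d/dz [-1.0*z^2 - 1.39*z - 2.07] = -2.0*z - 1.39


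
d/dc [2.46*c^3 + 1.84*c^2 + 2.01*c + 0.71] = 7.38*c^2 + 3.68*c + 2.01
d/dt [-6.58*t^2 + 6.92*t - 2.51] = 6.92 - 13.16*t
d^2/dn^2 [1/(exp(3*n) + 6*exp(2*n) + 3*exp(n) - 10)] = 3*(6*(exp(2*n) + 4*exp(n) + 1)^2*exp(n) - (3*exp(2*n) + 8*exp(n) + 1)*(exp(3*n) + 6*exp(2*n) + 3*exp(n) - 10))*exp(n)/(exp(3*n) + 6*exp(2*n) + 3*exp(n) - 10)^3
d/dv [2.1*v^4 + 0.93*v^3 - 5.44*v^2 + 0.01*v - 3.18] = 8.4*v^3 + 2.79*v^2 - 10.88*v + 0.01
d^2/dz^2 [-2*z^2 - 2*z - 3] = -4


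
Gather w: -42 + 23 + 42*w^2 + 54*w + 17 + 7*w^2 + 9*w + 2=49*w^2 + 63*w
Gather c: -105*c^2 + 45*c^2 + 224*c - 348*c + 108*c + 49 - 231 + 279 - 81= -60*c^2 - 16*c + 16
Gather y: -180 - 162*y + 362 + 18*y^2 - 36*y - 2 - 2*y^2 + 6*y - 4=16*y^2 - 192*y + 176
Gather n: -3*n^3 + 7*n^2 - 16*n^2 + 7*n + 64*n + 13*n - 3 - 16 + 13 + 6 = -3*n^3 - 9*n^2 + 84*n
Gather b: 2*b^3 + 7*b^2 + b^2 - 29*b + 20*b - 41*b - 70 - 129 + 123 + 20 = 2*b^3 + 8*b^2 - 50*b - 56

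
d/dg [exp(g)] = exp(g)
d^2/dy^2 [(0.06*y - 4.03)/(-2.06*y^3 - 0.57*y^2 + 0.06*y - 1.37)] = (-1.527696*y^5 + 204.797784*y^4 + 75.658596*y^3 + 6.899418*y^2 - 68.786628*y - 6.274902)/(8.741816*y^9 + 7.256556*y^8 + 1.244034*y^7 + 17.203677*y^6 + 9.61569*y^5 + 0.325503*y^4 + 11.317902*y^3 + 3.224295*y^2 - 0.337842*y + 2.571353)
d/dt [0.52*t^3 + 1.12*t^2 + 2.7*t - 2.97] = 1.56*t^2 + 2.24*t + 2.7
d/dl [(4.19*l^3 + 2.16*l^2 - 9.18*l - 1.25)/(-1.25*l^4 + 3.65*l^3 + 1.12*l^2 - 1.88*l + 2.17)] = (5.2375*l^6 + 5.4*l^5 - 37.6162*l^4 + 45.0096*l^3 + 47.1852*l^2 + 12.1744*l - 22.2706)/(1.5625*l^8 - 9.125*l^7 + 10.5225*l^6 + 12.876*l^5 - 17.8946*l^4 + 11.6298*l^3 + 8.3952*l^2 - 8.1592*l + 4.7089)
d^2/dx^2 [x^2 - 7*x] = 2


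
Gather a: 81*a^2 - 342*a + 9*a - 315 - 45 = 81*a^2 - 333*a - 360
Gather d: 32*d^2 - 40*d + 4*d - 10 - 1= 32*d^2 - 36*d - 11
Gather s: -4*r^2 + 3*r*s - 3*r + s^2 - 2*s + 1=-4*r^2 - 3*r + s^2 + s*(3*r - 2) + 1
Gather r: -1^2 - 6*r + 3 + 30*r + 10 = 24*r + 12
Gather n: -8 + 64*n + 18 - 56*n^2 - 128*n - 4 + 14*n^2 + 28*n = -42*n^2 - 36*n + 6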